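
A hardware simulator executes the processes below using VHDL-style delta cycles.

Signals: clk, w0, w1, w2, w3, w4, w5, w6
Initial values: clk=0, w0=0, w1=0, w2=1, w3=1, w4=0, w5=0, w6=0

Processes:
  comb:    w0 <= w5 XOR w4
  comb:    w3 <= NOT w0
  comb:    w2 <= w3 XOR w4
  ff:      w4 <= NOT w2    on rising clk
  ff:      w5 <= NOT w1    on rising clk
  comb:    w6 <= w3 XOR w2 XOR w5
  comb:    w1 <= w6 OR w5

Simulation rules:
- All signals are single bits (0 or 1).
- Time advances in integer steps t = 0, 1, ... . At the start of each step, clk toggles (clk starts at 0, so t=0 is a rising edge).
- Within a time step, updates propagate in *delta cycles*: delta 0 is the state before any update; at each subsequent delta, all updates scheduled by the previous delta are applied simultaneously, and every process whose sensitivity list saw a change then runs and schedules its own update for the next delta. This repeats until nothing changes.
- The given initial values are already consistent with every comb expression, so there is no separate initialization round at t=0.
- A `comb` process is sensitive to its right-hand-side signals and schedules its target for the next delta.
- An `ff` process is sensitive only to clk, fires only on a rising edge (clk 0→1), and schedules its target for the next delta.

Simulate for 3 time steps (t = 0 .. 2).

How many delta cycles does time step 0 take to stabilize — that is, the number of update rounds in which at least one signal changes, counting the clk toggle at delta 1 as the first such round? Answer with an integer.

6

t=0 Δ0: w2=1 w0=0 w5=0 w3=1 w6=0 clk=0 w4=0 w1=0
  Δ1: clk:0→1
  Δ2: w5:0→1
  Δ3: w0:0→1, w6:0→1, w1:0→1
  Δ4: w3:1→0
  Δ5: w2:1→0, w6:1→0
  Δ6: w6:0→1
  (6Δ to stable)
t=1 Δ0: w2=0 w0=1 w5=1 w3=0 w6=1 clk=1 w4=0 w1=1
  Δ1: clk:1→0
  (1Δ to stable)
t=2 Δ0: w2=0 w0=1 w5=1 w3=0 w6=1 clk=0 w4=0 w1=1
  Δ1: clk:0→1
  Δ2: w5:1→0, w4:0→1
  Δ3: w2:0→1, w6:1→0
  Δ4: w6:0→1, w1:1→0
  Δ5: w1:0→1
  (5Δ to stable)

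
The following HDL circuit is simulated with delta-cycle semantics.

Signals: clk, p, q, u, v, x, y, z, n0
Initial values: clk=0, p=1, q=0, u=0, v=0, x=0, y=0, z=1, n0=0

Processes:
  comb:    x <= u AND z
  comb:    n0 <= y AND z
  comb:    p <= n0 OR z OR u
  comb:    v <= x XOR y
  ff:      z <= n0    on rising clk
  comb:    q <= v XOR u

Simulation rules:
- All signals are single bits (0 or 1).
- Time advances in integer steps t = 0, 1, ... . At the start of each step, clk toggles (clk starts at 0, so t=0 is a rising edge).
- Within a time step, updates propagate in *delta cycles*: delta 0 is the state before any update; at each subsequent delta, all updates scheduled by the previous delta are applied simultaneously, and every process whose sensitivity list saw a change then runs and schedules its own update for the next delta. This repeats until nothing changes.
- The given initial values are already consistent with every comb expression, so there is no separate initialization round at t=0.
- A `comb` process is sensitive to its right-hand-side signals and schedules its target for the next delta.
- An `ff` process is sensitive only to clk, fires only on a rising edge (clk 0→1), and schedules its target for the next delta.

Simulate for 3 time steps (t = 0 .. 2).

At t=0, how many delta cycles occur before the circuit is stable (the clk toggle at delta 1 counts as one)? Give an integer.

3

t0.Δ0 p=1 v=0 y=0 clk=0 q=0 u=0 n0=0 x=0 z=1
t0.Δ1 p=1 v=0 y=0 clk=1 q=0 u=0 n0=0 x=0 z=1
t0.Δ2 p=1 v=0 y=0 clk=1 q=0 u=0 n0=0 x=0 z=0
t0.Δ3 p=0 v=0 y=0 clk=1 q=0 u=0 n0=0 x=0 z=0
t1.Δ0 p=0 v=0 y=0 clk=1 q=0 u=0 n0=0 x=0 z=0
t1.Δ1 p=0 v=0 y=0 clk=0 q=0 u=0 n0=0 x=0 z=0
t2.Δ0 p=0 v=0 y=0 clk=0 q=0 u=0 n0=0 x=0 z=0
t2.Δ1 p=0 v=0 y=0 clk=1 q=0 u=0 n0=0 x=0 z=0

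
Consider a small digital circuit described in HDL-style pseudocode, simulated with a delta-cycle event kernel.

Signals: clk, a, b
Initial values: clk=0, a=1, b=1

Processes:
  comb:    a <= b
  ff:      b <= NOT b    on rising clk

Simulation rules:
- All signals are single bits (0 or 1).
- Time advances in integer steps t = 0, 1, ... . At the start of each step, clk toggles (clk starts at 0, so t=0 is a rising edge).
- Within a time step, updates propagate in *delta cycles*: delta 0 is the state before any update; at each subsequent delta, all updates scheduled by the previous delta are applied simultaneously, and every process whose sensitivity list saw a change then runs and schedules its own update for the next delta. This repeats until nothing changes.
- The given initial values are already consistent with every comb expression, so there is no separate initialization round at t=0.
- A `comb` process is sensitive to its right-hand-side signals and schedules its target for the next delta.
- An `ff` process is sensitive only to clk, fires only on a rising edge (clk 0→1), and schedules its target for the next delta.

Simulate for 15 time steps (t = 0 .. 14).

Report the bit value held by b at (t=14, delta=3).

1

t=0 Δ0: b=1 clk=0 a=1
  Δ1: clk:0→1
  Δ2: b:1→0
  Δ3: a:1→0
  (3Δ to stable)
t=1 Δ0: b=0 clk=1 a=0
  Δ1: clk:1→0
  (1Δ to stable)
t=2 Δ0: b=0 clk=0 a=0
  Δ1: clk:0→1
  Δ2: b:0→1
  Δ3: a:0→1
  (3Δ to stable)
t=3 Δ0: b=1 clk=1 a=1
  Δ1: clk:1→0
  (1Δ to stable)
t=4 Δ0: b=1 clk=0 a=1
  Δ1: clk:0→1
  Δ2: b:1→0
  Δ3: a:1→0
  (3Δ to stable)
t=5 Δ0: b=0 clk=1 a=0
  Δ1: clk:1→0
  (1Δ to stable)
t=6 Δ0: b=0 clk=0 a=0
  Δ1: clk:0→1
  Δ2: b:0→1
  Δ3: a:0→1
  (3Δ to stable)
t=7 Δ0: b=1 clk=1 a=1
  Δ1: clk:1→0
  (1Δ to stable)
t=8 Δ0: b=1 clk=0 a=1
  Δ1: clk:0→1
  Δ2: b:1→0
  Δ3: a:1→0
  (3Δ to stable)
t=9 Δ0: b=0 clk=1 a=0
  Δ1: clk:1→0
  (1Δ to stable)
t=10 Δ0: b=0 clk=0 a=0
  Δ1: clk:0→1
  Δ2: b:0→1
  Δ3: a:0→1
  (3Δ to stable)
t=11 Δ0: b=1 clk=1 a=1
  Δ1: clk:1→0
  (1Δ to stable)
t=12 Δ0: b=1 clk=0 a=1
  Δ1: clk:0→1
  Δ2: b:1→0
  Δ3: a:1→0
  (3Δ to stable)
t=13 Δ0: b=0 clk=1 a=0
  Δ1: clk:1→0
  (1Δ to stable)
t=14 Δ0: b=0 clk=0 a=0
  Δ1: clk:0→1
  Δ2: b:0→1
  Δ3: a:0→1
  (3Δ to stable)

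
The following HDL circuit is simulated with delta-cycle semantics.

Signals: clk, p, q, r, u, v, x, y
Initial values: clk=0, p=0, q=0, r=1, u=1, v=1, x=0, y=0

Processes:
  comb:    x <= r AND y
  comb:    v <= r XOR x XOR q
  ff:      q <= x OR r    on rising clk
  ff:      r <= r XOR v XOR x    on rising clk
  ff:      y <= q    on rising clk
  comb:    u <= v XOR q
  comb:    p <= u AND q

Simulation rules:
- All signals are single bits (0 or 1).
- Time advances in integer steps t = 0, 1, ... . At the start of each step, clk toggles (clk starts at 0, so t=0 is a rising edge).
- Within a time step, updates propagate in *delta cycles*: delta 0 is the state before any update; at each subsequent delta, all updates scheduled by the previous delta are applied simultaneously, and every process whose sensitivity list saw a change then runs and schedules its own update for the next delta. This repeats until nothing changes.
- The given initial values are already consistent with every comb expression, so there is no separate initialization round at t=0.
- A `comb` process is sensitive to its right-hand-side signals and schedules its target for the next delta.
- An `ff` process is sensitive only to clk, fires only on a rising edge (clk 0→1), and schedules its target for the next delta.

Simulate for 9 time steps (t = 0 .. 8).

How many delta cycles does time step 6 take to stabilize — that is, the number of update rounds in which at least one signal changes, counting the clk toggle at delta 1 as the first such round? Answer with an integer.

t0.Δ0 x=0 p=0 y=0 u=1 v=1 r=1 clk=0 q=0
t0.Δ1 x=0 p=0 y=0 u=1 v=1 r=1 clk=1 q=0
t0.Δ2 x=0 p=0 y=0 u=1 v=1 r=0 clk=1 q=1
t0.Δ3 x=0 p=1 y=0 u=0 v=1 r=0 clk=1 q=1
t0.Δ4 x=0 p=0 y=0 u=0 v=1 r=0 clk=1 q=1
t1.Δ0 x=0 p=0 y=0 u=0 v=1 r=0 clk=1 q=1
t1.Δ1 x=0 p=0 y=0 u=0 v=1 r=0 clk=0 q=1
t2.Δ0 x=0 p=0 y=0 u=0 v=1 r=0 clk=0 q=1
t2.Δ1 x=0 p=0 y=0 u=0 v=1 r=0 clk=1 q=1
t2.Δ2 x=0 p=0 y=1 u=0 v=1 r=1 clk=1 q=0
t2.Δ3 x=1 p=0 y=1 u=1 v=1 r=1 clk=1 q=0
t2.Δ4 x=1 p=0 y=1 u=1 v=0 r=1 clk=1 q=0
t2.Δ5 x=1 p=0 y=1 u=0 v=0 r=1 clk=1 q=0
t3.Δ0 x=1 p=0 y=1 u=0 v=0 r=1 clk=1 q=0
t3.Δ1 x=1 p=0 y=1 u=0 v=0 r=1 clk=0 q=0
t4.Δ0 x=1 p=0 y=1 u=0 v=0 r=1 clk=0 q=0
t4.Δ1 x=1 p=0 y=1 u=0 v=0 r=1 clk=1 q=0
t4.Δ2 x=1 p=0 y=0 u=0 v=0 r=0 clk=1 q=1
t4.Δ3 x=0 p=0 y=0 u=1 v=0 r=0 clk=1 q=1
t4.Δ4 x=0 p=1 y=0 u=1 v=1 r=0 clk=1 q=1
t4.Δ5 x=0 p=1 y=0 u=0 v=1 r=0 clk=1 q=1
t4.Δ6 x=0 p=0 y=0 u=0 v=1 r=0 clk=1 q=1
t5.Δ0 x=0 p=0 y=0 u=0 v=1 r=0 clk=1 q=1
t5.Δ1 x=0 p=0 y=0 u=0 v=1 r=0 clk=0 q=1
t6.Δ0 x=0 p=0 y=0 u=0 v=1 r=0 clk=0 q=1
t6.Δ1 x=0 p=0 y=0 u=0 v=1 r=0 clk=1 q=1
t6.Δ2 x=0 p=0 y=1 u=0 v=1 r=1 clk=1 q=0
t6.Δ3 x=1 p=0 y=1 u=1 v=1 r=1 clk=1 q=0
t6.Δ4 x=1 p=0 y=1 u=1 v=0 r=1 clk=1 q=0
t6.Δ5 x=1 p=0 y=1 u=0 v=0 r=1 clk=1 q=0
t7.Δ0 x=1 p=0 y=1 u=0 v=0 r=1 clk=1 q=0
t7.Δ1 x=1 p=0 y=1 u=0 v=0 r=1 clk=0 q=0
t8.Δ0 x=1 p=0 y=1 u=0 v=0 r=1 clk=0 q=0
t8.Δ1 x=1 p=0 y=1 u=0 v=0 r=1 clk=1 q=0
t8.Δ2 x=1 p=0 y=0 u=0 v=0 r=0 clk=1 q=1
t8.Δ3 x=0 p=0 y=0 u=1 v=0 r=0 clk=1 q=1
t8.Δ4 x=0 p=1 y=0 u=1 v=1 r=0 clk=1 q=1
t8.Δ5 x=0 p=1 y=0 u=0 v=1 r=0 clk=1 q=1
t8.Δ6 x=0 p=0 y=0 u=0 v=1 r=0 clk=1 q=1

5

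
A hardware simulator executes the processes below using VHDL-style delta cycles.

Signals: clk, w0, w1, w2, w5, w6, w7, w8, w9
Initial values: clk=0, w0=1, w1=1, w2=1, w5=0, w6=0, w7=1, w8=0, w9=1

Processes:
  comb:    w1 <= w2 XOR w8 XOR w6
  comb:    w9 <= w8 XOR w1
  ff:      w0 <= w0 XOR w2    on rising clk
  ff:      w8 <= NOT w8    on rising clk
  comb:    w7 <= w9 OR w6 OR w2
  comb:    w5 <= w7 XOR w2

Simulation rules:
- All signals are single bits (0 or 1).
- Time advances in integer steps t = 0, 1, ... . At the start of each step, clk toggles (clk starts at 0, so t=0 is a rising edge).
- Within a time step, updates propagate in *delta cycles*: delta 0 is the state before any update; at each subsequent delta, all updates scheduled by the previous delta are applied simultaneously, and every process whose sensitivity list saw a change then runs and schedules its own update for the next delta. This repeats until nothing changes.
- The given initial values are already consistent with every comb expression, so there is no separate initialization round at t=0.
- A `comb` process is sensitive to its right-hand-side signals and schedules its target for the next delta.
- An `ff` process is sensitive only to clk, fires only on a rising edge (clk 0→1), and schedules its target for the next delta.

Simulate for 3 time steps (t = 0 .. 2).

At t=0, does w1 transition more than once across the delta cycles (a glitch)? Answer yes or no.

no

[bits: w0,clk,w8,w1,w2,w7,w9,w5,w6]
t=0: Δ0=100111100 Δ1=110111100 Δ2=011111100 Δ3=011011000 Δ4=011011100 | 4Δ
t=1: Δ0=011011100 Δ1=001011100 | 1Δ
t=2: Δ0=001011100 Δ1=011011100 Δ2=110011100 Δ3=110111000 Δ4=110111100 | 4Δ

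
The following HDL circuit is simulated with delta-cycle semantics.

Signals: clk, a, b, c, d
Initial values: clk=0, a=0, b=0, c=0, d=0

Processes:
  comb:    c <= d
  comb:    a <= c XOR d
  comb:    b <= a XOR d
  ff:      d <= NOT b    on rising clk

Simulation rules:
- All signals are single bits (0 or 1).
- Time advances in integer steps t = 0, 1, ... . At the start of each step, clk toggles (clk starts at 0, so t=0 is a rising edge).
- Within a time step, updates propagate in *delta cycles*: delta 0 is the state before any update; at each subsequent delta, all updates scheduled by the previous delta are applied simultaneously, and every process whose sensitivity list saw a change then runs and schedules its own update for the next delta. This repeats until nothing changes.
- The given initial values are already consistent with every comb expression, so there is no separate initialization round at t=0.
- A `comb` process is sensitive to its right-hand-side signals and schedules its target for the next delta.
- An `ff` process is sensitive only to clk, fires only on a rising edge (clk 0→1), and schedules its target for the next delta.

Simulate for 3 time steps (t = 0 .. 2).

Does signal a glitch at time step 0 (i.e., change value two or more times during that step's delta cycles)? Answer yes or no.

t=0 Δ0: a=0 clk=0 c=0 d=0 b=0
  Δ1: clk:0→1
  Δ2: d:0→1
  Δ3: a:0→1, c:0→1, b:0→1
  Δ4: a:1→0, b:1→0
  Δ5: b:0→1
  (5Δ to stable)
t=1 Δ0: a=0 clk=1 c=1 d=1 b=1
  Δ1: clk:1→0
  (1Δ to stable)
t=2 Δ0: a=0 clk=0 c=1 d=1 b=1
  Δ1: clk:0→1
  Δ2: d:1→0
  Δ3: a:0→1, c:1→0, b:1→0
  Δ4: a:1→0, b:0→1
  Δ5: b:1→0
  (5Δ to stable)

yes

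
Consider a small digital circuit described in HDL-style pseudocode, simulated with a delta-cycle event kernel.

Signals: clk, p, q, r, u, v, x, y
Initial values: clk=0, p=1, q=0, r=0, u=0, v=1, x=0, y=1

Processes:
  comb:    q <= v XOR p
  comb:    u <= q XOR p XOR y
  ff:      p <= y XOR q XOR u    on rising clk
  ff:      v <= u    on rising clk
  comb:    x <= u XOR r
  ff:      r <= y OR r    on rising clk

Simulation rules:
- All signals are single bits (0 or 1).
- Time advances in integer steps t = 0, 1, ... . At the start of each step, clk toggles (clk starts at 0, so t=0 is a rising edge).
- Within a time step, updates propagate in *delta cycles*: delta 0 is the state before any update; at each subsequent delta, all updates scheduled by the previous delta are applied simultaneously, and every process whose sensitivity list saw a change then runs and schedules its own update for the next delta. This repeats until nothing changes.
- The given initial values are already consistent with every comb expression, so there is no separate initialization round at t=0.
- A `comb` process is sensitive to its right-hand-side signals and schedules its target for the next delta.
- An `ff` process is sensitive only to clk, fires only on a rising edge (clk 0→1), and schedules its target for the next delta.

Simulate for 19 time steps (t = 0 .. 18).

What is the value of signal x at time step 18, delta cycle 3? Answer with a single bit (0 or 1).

t=0 Δ0: x=0 r=0 v=1 p=1 u=0 clk=0 y=1 q=0
  Δ1: clk:0→1
  Δ2: r:0→1, v:1→0
  Δ3: x:0→1, q:0→1
  Δ4: u:0→1
  Δ5: x:1→0
  (5Δ to stable)
t=1 Δ0: x=0 r=1 v=0 p=1 u=1 clk=1 y=1 q=1
  Δ1: clk:1→0
  (1Δ to stable)
t=2 Δ0: x=0 r=1 v=0 p=1 u=1 clk=0 y=1 q=1
  Δ1: clk:0→1
  Δ2: v:0→1
  Δ3: q:1→0
  Δ4: u:1→0
  Δ5: x:0→1
  (5Δ to stable)
t=3 Δ0: x=1 r=1 v=1 p=1 u=0 clk=1 y=1 q=0
  Δ1: clk:1→0
  (1Δ to stable)
t=4 Δ0: x=1 r=1 v=1 p=1 u=0 clk=0 y=1 q=0
  Δ1: clk:0→1
  Δ2: v:1→0
  Δ3: q:0→1
  Δ4: u:0→1
  Δ5: x:1→0
  (5Δ to stable)
t=5 Δ0: x=0 r=1 v=0 p=1 u=1 clk=1 y=1 q=1
  Δ1: clk:1→0
  (1Δ to stable)
t=6 Δ0: x=0 r=1 v=0 p=1 u=1 clk=0 y=1 q=1
  Δ1: clk:0→1
  Δ2: v:0→1
  Δ3: q:1→0
  Δ4: u:1→0
  Δ5: x:0→1
  (5Δ to stable)
t=7 Δ0: x=1 r=1 v=1 p=1 u=0 clk=1 y=1 q=0
  Δ1: clk:1→0
  (1Δ to stable)
t=8 Δ0: x=1 r=1 v=1 p=1 u=0 clk=0 y=1 q=0
  Δ1: clk:0→1
  Δ2: v:1→0
  Δ3: q:0→1
  Δ4: u:0→1
  Δ5: x:1→0
  (5Δ to stable)
t=9 Δ0: x=0 r=1 v=0 p=1 u=1 clk=1 y=1 q=1
  Δ1: clk:1→0
  (1Δ to stable)
t=10 Δ0: x=0 r=1 v=0 p=1 u=1 clk=0 y=1 q=1
  Δ1: clk:0→1
  Δ2: v:0→1
  Δ3: q:1→0
  Δ4: u:1→0
  Δ5: x:0→1
  (5Δ to stable)
t=11 Δ0: x=1 r=1 v=1 p=1 u=0 clk=1 y=1 q=0
  Δ1: clk:1→0
  (1Δ to stable)
t=12 Δ0: x=1 r=1 v=1 p=1 u=0 clk=0 y=1 q=0
  Δ1: clk:0→1
  Δ2: v:1→0
  Δ3: q:0→1
  Δ4: u:0→1
  Δ5: x:1→0
  (5Δ to stable)
t=13 Δ0: x=0 r=1 v=0 p=1 u=1 clk=1 y=1 q=1
  Δ1: clk:1→0
  (1Δ to stable)
t=14 Δ0: x=0 r=1 v=0 p=1 u=1 clk=0 y=1 q=1
  Δ1: clk:0→1
  Δ2: v:0→1
  Δ3: q:1→0
  Δ4: u:1→0
  Δ5: x:0→1
  (5Δ to stable)
t=15 Δ0: x=1 r=1 v=1 p=1 u=0 clk=1 y=1 q=0
  Δ1: clk:1→0
  (1Δ to stable)
t=16 Δ0: x=1 r=1 v=1 p=1 u=0 clk=0 y=1 q=0
  Δ1: clk:0→1
  Δ2: v:1→0
  Δ3: q:0→1
  Δ4: u:0→1
  Δ5: x:1→0
  (5Δ to stable)
t=17 Δ0: x=0 r=1 v=0 p=1 u=1 clk=1 y=1 q=1
  Δ1: clk:1→0
  (1Δ to stable)
t=18 Δ0: x=0 r=1 v=0 p=1 u=1 clk=0 y=1 q=1
  Δ1: clk:0→1
  Δ2: v:0→1
  Δ3: q:1→0
  Δ4: u:1→0
  Δ5: x:0→1
  (5Δ to stable)

0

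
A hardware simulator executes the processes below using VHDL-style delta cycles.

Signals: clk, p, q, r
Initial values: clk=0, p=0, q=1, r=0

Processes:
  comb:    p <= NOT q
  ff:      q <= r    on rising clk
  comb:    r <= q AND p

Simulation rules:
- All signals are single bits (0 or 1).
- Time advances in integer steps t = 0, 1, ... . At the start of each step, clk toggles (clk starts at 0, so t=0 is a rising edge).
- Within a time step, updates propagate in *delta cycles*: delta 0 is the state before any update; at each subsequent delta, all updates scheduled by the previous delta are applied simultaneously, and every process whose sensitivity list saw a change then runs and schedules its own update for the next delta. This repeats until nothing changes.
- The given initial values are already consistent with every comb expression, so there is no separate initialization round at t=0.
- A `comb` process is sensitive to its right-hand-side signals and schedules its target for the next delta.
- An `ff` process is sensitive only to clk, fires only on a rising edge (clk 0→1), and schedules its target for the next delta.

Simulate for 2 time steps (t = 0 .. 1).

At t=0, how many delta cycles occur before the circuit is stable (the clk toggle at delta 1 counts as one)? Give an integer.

[bits: r,q,clk,p]
t=0: Δ0=0100 Δ1=0110 Δ2=0010 Δ3=0011 | 3Δ
t=1: Δ0=0011 Δ1=0001 | 1Δ

3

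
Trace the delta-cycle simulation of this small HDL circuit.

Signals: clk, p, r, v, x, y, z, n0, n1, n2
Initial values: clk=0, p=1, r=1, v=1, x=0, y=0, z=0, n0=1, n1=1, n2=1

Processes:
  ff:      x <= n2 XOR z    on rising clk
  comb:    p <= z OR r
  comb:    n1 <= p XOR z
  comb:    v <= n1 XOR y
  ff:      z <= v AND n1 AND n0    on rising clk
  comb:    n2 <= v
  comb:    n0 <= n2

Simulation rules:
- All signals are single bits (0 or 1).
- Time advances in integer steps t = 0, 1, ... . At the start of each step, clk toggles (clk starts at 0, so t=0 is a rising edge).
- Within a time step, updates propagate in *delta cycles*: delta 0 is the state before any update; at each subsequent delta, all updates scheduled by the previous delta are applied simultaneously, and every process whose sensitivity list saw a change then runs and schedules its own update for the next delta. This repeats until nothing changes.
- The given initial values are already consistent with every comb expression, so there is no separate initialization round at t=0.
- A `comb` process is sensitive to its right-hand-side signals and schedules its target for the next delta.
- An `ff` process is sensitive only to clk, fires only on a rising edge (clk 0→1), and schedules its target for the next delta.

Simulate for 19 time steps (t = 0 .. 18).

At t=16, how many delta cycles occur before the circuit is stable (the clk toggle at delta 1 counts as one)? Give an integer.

6

[bits: p,n1,n2,x,y,n0,clk,v,z,r]
t=0: Δ0=1110010101 Δ1=1110011101 Δ2=1111011111 Δ3=1011011111 Δ4=1011011011 Δ5=1001011011 Δ6=1001001011 | 6Δ
t=1: Δ0=1001001011 Δ1=1001000011 | 1Δ
t=2: Δ0=1001000011 Δ1=1001001011 Δ2=1001001001 Δ3=1101001001 Δ4=1101001101 Δ5=1111001101 Δ6=1111011101 | 6Δ
t=3: Δ0=1111011101 Δ1=1111010101 | 1Δ
t=4: Δ0=1111010101 Δ1=1111011101 Δ2=1111011111 Δ3=1011011111 Δ4=1011011011 Δ5=1001011011 Δ6=1001001011 | 6Δ
t=5: Δ0=1001001011 Δ1=1001000011 | 1Δ
t=6: Δ0=1001000011 Δ1=1001001011 Δ2=1001001001 Δ3=1101001001 Δ4=1101001101 Δ5=1111001101 Δ6=1111011101 | 6Δ
t=7: Δ0=1111011101 Δ1=1111010101 | 1Δ
t=8: Δ0=1111010101 Δ1=1111011101 Δ2=1111011111 Δ3=1011011111 Δ4=1011011011 Δ5=1001011011 Δ6=1001001011 | 6Δ
t=9: Δ0=1001001011 Δ1=1001000011 | 1Δ
t=10: Δ0=1001000011 Δ1=1001001011 Δ2=1001001001 Δ3=1101001001 Δ4=1101001101 Δ5=1111001101 Δ6=1111011101 | 6Δ
t=11: Δ0=1111011101 Δ1=1111010101 | 1Δ
t=12: Δ0=1111010101 Δ1=1111011101 Δ2=1111011111 Δ3=1011011111 Δ4=1011011011 Δ5=1001011011 Δ6=1001001011 | 6Δ
t=13: Δ0=1001001011 Δ1=1001000011 | 1Δ
t=14: Δ0=1001000011 Δ1=1001001011 Δ2=1001001001 Δ3=1101001001 Δ4=1101001101 Δ5=1111001101 Δ6=1111011101 | 6Δ
t=15: Δ0=1111011101 Δ1=1111010101 | 1Δ
t=16: Δ0=1111010101 Δ1=1111011101 Δ2=1111011111 Δ3=1011011111 Δ4=1011011011 Δ5=1001011011 Δ6=1001001011 | 6Δ
t=17: Δ0=1001001011 Δ1=1001000011 | 1Δ
t=18: Δ0=1001000011 Δ1=1001001011 Δ2=1001001001 Δ3=1101001001 Δ4=1101001101 Δ5=1111001101 Δ6=1111011101 | 6Δ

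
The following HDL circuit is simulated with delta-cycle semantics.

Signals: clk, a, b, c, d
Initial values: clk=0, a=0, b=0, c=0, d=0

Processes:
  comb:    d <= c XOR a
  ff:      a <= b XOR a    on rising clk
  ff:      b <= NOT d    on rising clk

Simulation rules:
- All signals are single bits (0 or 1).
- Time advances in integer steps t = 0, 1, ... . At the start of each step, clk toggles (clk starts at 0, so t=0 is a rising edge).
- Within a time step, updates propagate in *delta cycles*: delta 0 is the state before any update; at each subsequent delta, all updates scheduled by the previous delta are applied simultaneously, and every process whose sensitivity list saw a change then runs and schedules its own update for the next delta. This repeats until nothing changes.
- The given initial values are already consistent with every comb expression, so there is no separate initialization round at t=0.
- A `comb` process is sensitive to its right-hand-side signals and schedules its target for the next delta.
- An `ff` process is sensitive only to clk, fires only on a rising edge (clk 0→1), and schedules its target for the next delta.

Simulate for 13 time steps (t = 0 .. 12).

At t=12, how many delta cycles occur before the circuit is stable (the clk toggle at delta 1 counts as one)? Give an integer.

2

t=0 Δ0: b=0 c=0 d=0 clk=0 a=0
  Δ1: clk:0→1
  Δ2: b:0→1
  (2Δ to stable)
t=1 Δ0: b=1 c=0 d=0 clk=1 a=0
  Δ1: clk:1→0
  (1Δ to stable)
t=2 Δ0: b=1 c=0 d=0 clk=0 a=0
  Δ1: clk:0→1
  Δ2: a:0→1
  Δ3: d:0→1
  (3Δ to stable)
t=3 Δ0: b=1 c=0 d=1 clk=1 a=1
  Δ1: clk:1→0
  (1Δ to stable)
t=4 Δ0: b=1 c=0 d=1 clk=0 a=1
  Δ1: clk:0→1
  Δ2: b:1→0, a:1→0
  Δ3: d:1→0
  (3Δ to stable)
t=5 Δ0: b=0 c=0 d=0 clk=1 a=0
  Δ1: clk:1→0
  (1Δ to stable)
t=6 Δ0: b=0 c=0 d=0 clk=0 a=0
  Δ1: clk:0→1
  Δ2: b:0→1
  (2Δ to stable)
t=7 Δ0: b=1 c=0 d=0 clk=1 a=0
  Δ1: clk:1→0
  (1Δ to stable)
t=8 Δ0: b=1 c=0 d=0 clk=0 a=0
  Δ1: clk:0→1
  Δ2: a:0→1
  Δ3: d:0→1
  (3Δ to stable)
t=9 Δ0: b=1 c=0 d=1 clk=1 a=1
  Δ1: clk:1→0
  (1Δ to stable)
t=10 Δ0: b=1 c=0 d=1 clk=0 a=1
  Δ1: clk:0→1
  Δ2: b:1→0, a:1→0
  Δ3: d:1→0
  (3Δ to stable)
t=11 Δ0: b=0 c=0 d=0 clk=1 a=0
  Δ1: clk:1→0
  (1Δ to stable)
t=12 Δ0: b=0 c=0 d=0 clk=0 a=0
  Δ1: clk:0→1
  Δ2: b:0→1
  (2Δ to stable)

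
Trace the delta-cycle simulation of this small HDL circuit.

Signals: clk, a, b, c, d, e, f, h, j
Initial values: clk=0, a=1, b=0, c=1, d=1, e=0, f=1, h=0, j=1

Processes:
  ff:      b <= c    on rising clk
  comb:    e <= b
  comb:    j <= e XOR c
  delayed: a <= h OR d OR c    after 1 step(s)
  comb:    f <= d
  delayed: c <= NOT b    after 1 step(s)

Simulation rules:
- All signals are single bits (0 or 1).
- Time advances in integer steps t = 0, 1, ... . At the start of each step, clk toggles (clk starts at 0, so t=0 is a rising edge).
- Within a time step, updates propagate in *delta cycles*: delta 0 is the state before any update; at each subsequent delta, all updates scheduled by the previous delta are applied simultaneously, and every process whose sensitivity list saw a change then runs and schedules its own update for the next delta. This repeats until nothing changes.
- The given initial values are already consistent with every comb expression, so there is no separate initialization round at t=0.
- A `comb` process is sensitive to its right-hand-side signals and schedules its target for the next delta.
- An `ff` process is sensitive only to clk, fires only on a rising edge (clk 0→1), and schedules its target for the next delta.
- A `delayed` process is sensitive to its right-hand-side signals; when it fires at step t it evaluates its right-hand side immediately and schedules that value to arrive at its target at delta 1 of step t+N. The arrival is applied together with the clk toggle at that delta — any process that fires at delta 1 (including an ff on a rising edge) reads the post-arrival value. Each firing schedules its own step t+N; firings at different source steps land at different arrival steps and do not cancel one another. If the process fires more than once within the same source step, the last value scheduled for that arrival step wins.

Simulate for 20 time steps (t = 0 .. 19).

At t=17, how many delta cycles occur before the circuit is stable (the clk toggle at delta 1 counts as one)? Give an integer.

t0.Δ0 h=0 clk=0 j=1 e=0 b=0 d=1 f=1 c=1 a=1
t0.Δ1 h=0 clk=1 j=1 e=0 b=0 d=1 f=1 c=1 a=1
t0.Δ2 h=0 clk=1 j=1 e=0 b=1 d=1 f=1 c=1 a=1
t0.Δ3 h=0 clk=1 j=1 e=1 b=1 d=1 f=1 c=1 a=1
t0.Δ4 h=0 clk=1 j=0 e=1 b=1 d=1 f=1 c=1 a=1
t1.Δ0 h=0 clk=1 j=0 e=1 b=1 d=1 f=1 c=1 a=1
t1.Δ1 h=0 clk=0 j=0 e=1 b=1 d=1 f=1 c=0 a=1
t1.Δ2 h=0 clk=0 j=1 e=1 b=1 d=1 f=1 c=0 a=1
t2.Δ0 h=0 clk=0 j=1 e=1 b=1 d=1 f=1 c=0 a=1
t2.Δ1 h=0 clk=1 j=1 e=1 b=1 d=1 f=1 c=0 a=1
t2.Δ2 h=0 clk=1 j=1 e=1 b=0 d=1 f=1 c=0 a=1
t2.Δ3 h=0 clk=1 j=1 e=0 b=0 d=1 f=1 c=0 a=1
t2.Δ4 h=0 clk=1 j=0 e=0 b=0 d=1 f=1 c=0 a=1
t3.Δ0 h=0 clk=1 j=0 e=0 b=0 d=1 f=1 c=0 a=1
t3.Δ1 h=0 clk=0 j=0 e=0 b=0 d=1 f=1 c=1 a=1
t3.Δ2 h=0 clk=0 j=1 e=0 b=0 d=1 f=1 c=1 a=1
t4.Δ0 h=0 clk=0 j=1 e=0 b=0 d=1 f=1 c=1 a=1
t4.Δ1 h=0 clk=1 j=1 e=0 b=0 d=1 f=1 c=1 a=1
t4.Δ2 h=0 clk=1 j=1 e=0 b=1 d=1 f=1 c=1 a=1
t4.Δ3 h=0 clk=1 j=1 e=1 b=1 d=1 f=1 c=1 a=1
t4.Δ4 h=0 clk=1 j=0 e=1 b=1 d=1 f=1 c=1 a=1
t5.Δ0 h=0 clk=1 j=0 e=1 b=1 d=1 f=1 c=1 a=1
t5.Δ1 h=0 clk=0 j=0 e=1 b=1 d=1 f=1 c=0 a=1
t5.Δ2 h=0 clk=0 j=1 e=1 b=1 d=1 f=1 c=0 a=1
t6.Δ0 h=0 clk=0 j=1 e=1 b=1 d=1 f=1 c=0 a=1
t6.Δ1 h=0 clk=1 j=1 e=1 b=1 d=1 f=1 c=0 a=1
t6.Δ2 h=0 clk=1 j=1 e=1 b=0 d=1 f=1 c=0 a=1
t6.Δ3 h=0 clk=1 j=1 e=0 b=0 d=1 f=1 c=0 a=1
t6.Δ4 h=0 clk=1 j=0 e=0 b=0 d=1 f=1 c=0 a=1
t7.Δ0 h=0 clk=1 j=0 e=0 b=0 d=1 f=1 c=0 a=1
t7.Δ1 h=0 clk=0 j=0 e=0 b=0 d=1 f=1 c=1 a=1
t7.Δ2 h=0 clk=0 j=1 e=0 b=0 d=1 f=1 c=1 a=1
t8.Δ0 h=0 clk=0 j=1 e=0 b=0 d=1 f=1 c=1 a=1
t8.Δ1 h=0 clk=1 j=1 e=0 b=0 d=1 f=1 c=1 a=1
t8.Δ2 h=0 clk=1 j=1 e=0 b=1 d=1 f=1 c=1 a=1
t8.Δ3 h=0 clk=1 j=1 e=1 b=1 d=1 f=1 c=1 a=1
t8.Δ4 h=0 clk=1 j=0 e=1 b=1 d=1 f=1 c=1 a=1
t9.Δ0 h=0 clk=1 j=0 e=1 b=1 d=1 f=1 c=1 a=1
t9.Δ1 h=0 clk=0 j=0 e=1 b=1 d=1 f=1 c=0 a=1
t9.Δ2 h=0 clk=0 j=1 e=1 b=1 d=1 f=1 c=0 a=1
t10.Δ0 h=0 clk=0 j=1 e=1 b=1 d=1 f=1 c=0 a=1
t10.Δ1 h=0 clk=1 j=1 e=1 b=1 d=1 f=1 c=0 a=1
t10.Δ2 h=0 clk=1 j=1 e=1 b=0 d=1 f=1 c=0 a=1
t10.Δ3 h=0 clk=1 j=1 e=0 b=0 d=1 f=1 c=0 a=1
t10.Δ4 h=0 clk=1 j=0 e=0 b=0 d=1 f=1 c=0 a=1
t11.Δ0 h=0 clk=1 j=0 e=0 b=0 d=1 f=1 c=0 a=1
t11.Δ1 h=0 clk=0 j=0 e=0 b=0 d=1 f=1 c=1 a=1
t11.Δ2 h=0 clk=0 j=1 e=0 b=0 d=1 f=1 c=1 a=1
t12.Δ0 h=0 clk=0 j=1 e=0 b=0 d=1 f=1 c=1 a=1
t12.Δ1 h=0 clk=1 j=1 e=0 b=0 d=1 f=1 c=1 a=1
t12.Δ2 h=0 clk=1 j=1 e=0 b=1 d=1 f=1 c=1 a=1
t12.Δ3 h=0 clk=1 j=1 e=1 b=1 d=1 f=1 c=1 a=1
t12.Δ4 h=0 clk=1 j=0 e=1 b=1 d=1 f=1 c=1 a=1
t13.Δ0 h=0 clk=1 j=0 e=1 b=1 d=1 f=1 c=1 a=1
t13.Δ1 h=0 clk=0 j=0 e=1 b=1 d=1 f=1 c=0 a=1
t13.Δ2 h=0 clk=0 j=1 e=1 b=1 d=1 f=1 c=0 a=1
t14.Δ0 h=0 clk=0 j=1 e=1 b=1 d=1 f=1 c=0 a=1
t14.Δ1 h=0 clk=1 j=1 e=1 b=1 d=1 f=1 c=0 a=1
t14.Δ2 h=0 clk=1 j=1 e=1 b=0 d=1 f=1 c=0 a=1
t14.Δ3 h=0 clk=1 j=1 e=0 b=0 d=1 f=1 c=0 a=1
t14.Δ4 h=0 clk=1 j=0 e=0 b=0 d=1 f=1 c=0 a=1
t15.Δ0 h=0 clk=1 j=0 e=0 b=0 d=1 f=1 c=0 a=1
t15.Δ1 h=0 clk=0 j=0 e=0 b=0 d=1 f=1 c=1 a=1
t15.Δ2 h=0 clk=0 j=1 e=0 b=0 d=1 f=1 c=1 a=1
t16.Δ0 h=0 clk=0 j=1 e=0 b=0 d=1 f=1 c=1 a=1
t16.Δ1 h=0 clk=1 j=1 e=0 b=0 d=1 f=1 c=1 a=1
t16.Δ2 h=0 clk=1 j=1 e=0 b=1 d=1 f=1 c=1 a=1
t16.Δ3 h=0 clk=1 j=1 e=1 b=1 d=1 f=1 c=1 a=1
t16.Δ4 h=0 clk=1 j=0 e=1 b=1 d=1 f=1 c=1 a=1
t17.Δ0 h=0 clk=1 j=0 e=1 b=1 d=1 f=1 c=1 a=1
t17.Δ1 h=0 clk=0 j=0 e=1 b=1 d=1 f=1 c=0 a=1
t17.Δ2 h=0 clk=0 j=1 e=1 b=1 d=1 f=1 c=0 a=1
t18.Δ0 h=0 clk=0 j=1 e=1 b=1 d=1 f=1 c=0 a=1
t18.Δ1 h=0 clk=1 j=1 e=1 b=1 d=1 f=1 c=0 a=1
t18.Δ2 h=0 clk=1 j=1 e=1 b=0 d=1 f=1 c=0 a=1
t18.Δ3 h=0 clk=1 j=1 e=0 b=0 d=1 f=1 c=0 a=1
t18.Δ4 h=0 clk=1 j=0 e=0 b=0 d=1 f=1 c=0 a=1
t19.Δ0 h=0 clk=1 j=0 e=0 b=0 d=1 f=1 c=0 a=1
t19.Δ1 h=0 clk=0 j=0 e=0 b=0 d=1 f=1 c=1 a=1
t19.Δ2 h=0 clk=0 j=1 e=0 b=0 d=1 f=1 c=1 a=1

2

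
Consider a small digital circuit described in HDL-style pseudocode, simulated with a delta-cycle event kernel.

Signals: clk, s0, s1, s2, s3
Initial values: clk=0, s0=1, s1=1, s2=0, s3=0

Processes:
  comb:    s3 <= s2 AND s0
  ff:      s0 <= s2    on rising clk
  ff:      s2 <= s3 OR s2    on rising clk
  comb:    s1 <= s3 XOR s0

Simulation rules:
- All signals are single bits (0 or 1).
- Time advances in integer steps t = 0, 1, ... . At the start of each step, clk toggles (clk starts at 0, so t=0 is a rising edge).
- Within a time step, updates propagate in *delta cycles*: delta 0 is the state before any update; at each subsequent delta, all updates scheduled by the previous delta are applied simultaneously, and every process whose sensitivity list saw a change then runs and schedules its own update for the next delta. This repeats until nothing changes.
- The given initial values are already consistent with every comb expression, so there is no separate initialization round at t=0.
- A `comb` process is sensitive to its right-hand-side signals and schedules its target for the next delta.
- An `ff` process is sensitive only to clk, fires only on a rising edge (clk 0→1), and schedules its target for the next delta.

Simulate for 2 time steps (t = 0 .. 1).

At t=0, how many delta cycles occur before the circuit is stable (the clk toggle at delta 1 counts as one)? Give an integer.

t=0 Δ0: clk=0 s3=0 s0=1 s2=0 s1=1
  Δ1: clk:0→1
  Δ2: s0:1→0
  Δ3: s1:1→0
  (3Δ to stable)
t=1 Δ0: clk=1 s3=0 s0=0 s2=0 s1=0
  Δ1: clk:1→0
  (1Δ to stable)

3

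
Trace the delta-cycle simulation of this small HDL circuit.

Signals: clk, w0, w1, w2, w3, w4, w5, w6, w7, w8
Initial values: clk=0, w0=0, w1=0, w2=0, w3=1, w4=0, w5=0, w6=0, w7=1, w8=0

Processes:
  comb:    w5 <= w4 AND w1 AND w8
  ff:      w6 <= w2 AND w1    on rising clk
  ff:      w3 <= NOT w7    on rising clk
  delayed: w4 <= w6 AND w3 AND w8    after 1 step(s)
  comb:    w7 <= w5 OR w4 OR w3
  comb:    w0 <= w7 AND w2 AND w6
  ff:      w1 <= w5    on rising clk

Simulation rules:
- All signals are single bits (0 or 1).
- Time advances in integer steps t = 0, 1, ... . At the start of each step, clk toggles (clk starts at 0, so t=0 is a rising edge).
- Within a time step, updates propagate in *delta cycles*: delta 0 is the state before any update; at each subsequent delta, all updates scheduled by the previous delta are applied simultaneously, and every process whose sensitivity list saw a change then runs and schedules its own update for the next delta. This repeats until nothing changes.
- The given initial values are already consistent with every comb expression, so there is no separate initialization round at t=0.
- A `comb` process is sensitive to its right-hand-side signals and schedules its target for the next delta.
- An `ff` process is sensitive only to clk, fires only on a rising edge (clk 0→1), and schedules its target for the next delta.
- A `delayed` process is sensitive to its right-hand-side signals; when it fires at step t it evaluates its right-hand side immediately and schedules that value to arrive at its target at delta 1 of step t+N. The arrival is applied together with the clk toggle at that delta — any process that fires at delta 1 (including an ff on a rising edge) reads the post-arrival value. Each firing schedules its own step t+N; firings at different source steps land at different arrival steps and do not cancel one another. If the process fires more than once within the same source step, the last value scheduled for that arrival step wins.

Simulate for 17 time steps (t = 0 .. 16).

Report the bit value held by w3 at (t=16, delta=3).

t0.Δ0 clk=0 w3=1 w5=0 w8=0 w0=0 w7=1 w6=0 w1=0 w2=0 w4=0
t0.Δ1 clk=1 w3=1 w5=0 w8=0 w0=0 w7=1 w6=0 w1=0 w2=0 w4=0
t0.Δ2 clk=1 w3=0 w5=0 w8=0 w0=0 w7=1 w6=0 w1=0 w2=0 w4=0
t0.Δ3 clk=1 w3=0 w5=0 w8=0 w0=0 w7=0 w6=0 w1=0 w2=0 w4=0
t1.Δ0 clk=1 w3=0 w5=0 w8=0 w0=0 w7=0 w6=0 w1=0 w2=0 w4=0
t1.Δ1 clk=0 w3=0 w5=0 w8=0 w0=0 w7=0 w6=0 w1=0 w2=0 w4=0
t2.Δ0 clk=0 w3=0 w5=0 w8=0 w0=0 w7=0 w6=0 w1=0 w2=0 w4=0
t2.Δ1 clk=1 w3=0 w5=0 w8=0 w0=0 w7=0 w6=0 w1=0 w2=0 w4=0
t2.Δ2 clk=1 w3=1 w5=0 w8=0 w0=0 w7=0 w6=0 w1=0 w2=0 w4=0
t2.Δ3 clk=1 w3=1 w5=0 w8=0 w0=0 w7=1 w6=0 w1=0 w2=0 w4=0
t3.Δ0 clk=1 w3=1 w5=0 w8=0 w0=0 w7=1 w6=0 w1=0 w2=0 w4=0
t3.Δ1 clk=0 w3=1 w5=0 w8=0 w0=0 w7=1 w6=0 w1=0 w2=0 w4=0
t4.Δ0 clk=0 w3=1 w5=0 w8=0 w0=0 w7=1 w6=0 w1=0 w2=0 w4=0
t4.Δ1 clk=1 w3=1 w5=0 w8=0 w0=0 w7=1 w6=0 w1=0 w2=0 w4=0
t4.Δ2 clk=1 w3=0 w5=0 w8=0 w0=0 w7=1 w6=0 w1=0 w2=0 w4=0
t4.Δ3 clk=1 w3=0 w5=0 w8=0 w0=0 w7=0 w6=0 w1=0 w2=0 w4=0
t5.Δ0 clk=1 w3=0 w5=0 w8=0 w0=0 w7=0 w6=0 w1=0 w2=0 w4=0
t5.Δ1 clk=0 w3=0 w5=0 w8=0 w0=0 w7=0 w6=0 w1=0 w2=0 w4=0
t6.Δ0 clk=0 w3=0 w5=0 w8=0 w0=0 w7=0 w6=0 w1=0 w2=0 w4=0
t6.Δ1 clk=1 w3=0 w5=0 w8=0 w0=0 w7=0 w6=0 w1=0 w2=0 w4=0
t6.Δ2 clk=1 w3=1 w5=0 w8=0 w0=0 w7=0 w6=0 w1=0 w2=0 w4=0
t6.Δ3 clk=1 w3=1 w5=0 w8=0 w0=0 w7=1 w6=0 w1=0 w2=0 w4=0
t7.Δ0 clk=1 w3=1 w5=0 w8=0 w0=0 w7=1 w6=0 w1=0 w2=0 w4=0
t7.Δ1 clk=0 w3=1 w5=0 w8=0 w0=0 w7=1 w6=0 w1=0 w2=0 w4=0
t8.Δ0 clk=0 w3=1 w5=0 w8=0 w0=0 w7=1 w6=0 w1=0 w2=0 w4=0
t8.Δ1 clk=1 w3=1 w5=0 w8=0 w0=0 w7=1 w6=0 w1=0 w2=0 w4=0
t8.Δ2 clk=1 w3=0 w5=0 w8=0 w0=0 w7=1 w6=0 w1=0 w2=0 w4=0
t8.Δ3 clk=1 w3=0 w5=0 w8=0 w0=0 w7=0 w6=0 w1=0 w2=0 w4=0
t9.Δ0 clk=1 w3=0 w5=0 w8=0 w0=0 w7=0 w6=0 w1=0 w2=0 w4=0
t9.Δ1 clk=0 w3=0 w5=0 w8=0 w0=0 w7=0 w6=0 w1=0 w2=0 w4=0
t10.Δ0 clk=0 w3=0 w5=0 w8=0 w0=0 w7=0 w6=0 w1=0 w2=0 w4=0
t10.Δ1 clk=1 w3=0 w5=0 w8=0 w0=0 w7=0 w6=0 w1=0 w2=0 w4=0
t10.Δ2 clk=1 w3=1 w5=0 w8=0 w0=0 w7=0 w6=0 w1=0 w2=0 w4=0
t10.Δ3 clk=1 w3=1 w5=0 w8=0 w0=0 w7=1 w6=0 w1=0 w2=0 w4=0
t11.Δ0 clk=1 w3=1 w5=0 w8=0 w0=0 w7=1 w6=0 w1=0 w2=0 w4=0
t11.Δ1 clk=0 w3=1 w5=0 w8=0 w0=0 w7=1 w6=0 w1=0 w2=0 w4=0
t12.Δ0 clk=0 w3=1 w5=0 w8=0 w0=0 w7=1 w6=0 w1=0 w2=0 w4=0
t12.Δ1 clk=1 w3=1 w5=0 w8=0 w0=0 w7=1 w6=0 w1=0 w2=0 w4=0
t12.Δ2 clk=1 w3=0 w5=0 w8=0 w0=0 w7=1 w6=0 w1=0 w2=0 w4=0
t12.Δ3 clk=1 w3=0 w5=0 w8=0 w0=0 w7=0 w6=0 w1=0 w2=0 w4=0
t13.Δ0 clk=1 w3=0 w5=0 w8=0 w0=0 w7=0 w6=0 w1=0 w2=0 w4=0
t13.Δ1 clk=0 w3=0 w5=0 w8=0 w0=0 w7=0 w6=0 w1=0 w2=0 w4=0
t14.Δ0 clk=0 w3=0 w5=0 w8=0 w0=0 w7=0 w6=0 w1=0 w2=0 w4=0
t14.Δ1 clk=1 w3=0 w5=0 w8=0 w0=0 w7=0 w6=0 w1=0 w2=0 w4=0
t14.Δ2 clk=1 w3=1 w5=0 w8=0 w0=0 w7=0 w6=0 w1=0 w2=0 w4=0
t14.Δ3 clk=1 w3=1 w5=0 w8=0 w0=0 w7=1 w6=0 w1=0 w2=0 w4=0
t15.Δ0 clk=1 w3=1 w5=0 w8=0 w0=0 w7=1 w6=0 w1=0 w2=0 w4=0
t15.Δ1 clk=0 w3=1 w5=0 w8=0 w0=0 w7=1 w6=0 w1=0 w2=0 w4=0
t16.Δ0 clk=0 w3=1 w5=0 w8=0 w0=0 w7=1 w6=0 w1=0 w2=0 w4=0
t16.Δ1 clk=1 w3=1 w5=0 w8=0 w0=0 w7=1 w6=0 w1=0 w2=0 w4=0
t16.Δ2 clk=1 w3=0 w5=0 w8=0 w0=0 w7=1 w6=0 w1=0 w2=0 w4=0
t16.Δ3 clk=1 w3=0 w5=0 w8=0 w0=0 w7=0 w6=0 w1=0 w2=0 w4=0

0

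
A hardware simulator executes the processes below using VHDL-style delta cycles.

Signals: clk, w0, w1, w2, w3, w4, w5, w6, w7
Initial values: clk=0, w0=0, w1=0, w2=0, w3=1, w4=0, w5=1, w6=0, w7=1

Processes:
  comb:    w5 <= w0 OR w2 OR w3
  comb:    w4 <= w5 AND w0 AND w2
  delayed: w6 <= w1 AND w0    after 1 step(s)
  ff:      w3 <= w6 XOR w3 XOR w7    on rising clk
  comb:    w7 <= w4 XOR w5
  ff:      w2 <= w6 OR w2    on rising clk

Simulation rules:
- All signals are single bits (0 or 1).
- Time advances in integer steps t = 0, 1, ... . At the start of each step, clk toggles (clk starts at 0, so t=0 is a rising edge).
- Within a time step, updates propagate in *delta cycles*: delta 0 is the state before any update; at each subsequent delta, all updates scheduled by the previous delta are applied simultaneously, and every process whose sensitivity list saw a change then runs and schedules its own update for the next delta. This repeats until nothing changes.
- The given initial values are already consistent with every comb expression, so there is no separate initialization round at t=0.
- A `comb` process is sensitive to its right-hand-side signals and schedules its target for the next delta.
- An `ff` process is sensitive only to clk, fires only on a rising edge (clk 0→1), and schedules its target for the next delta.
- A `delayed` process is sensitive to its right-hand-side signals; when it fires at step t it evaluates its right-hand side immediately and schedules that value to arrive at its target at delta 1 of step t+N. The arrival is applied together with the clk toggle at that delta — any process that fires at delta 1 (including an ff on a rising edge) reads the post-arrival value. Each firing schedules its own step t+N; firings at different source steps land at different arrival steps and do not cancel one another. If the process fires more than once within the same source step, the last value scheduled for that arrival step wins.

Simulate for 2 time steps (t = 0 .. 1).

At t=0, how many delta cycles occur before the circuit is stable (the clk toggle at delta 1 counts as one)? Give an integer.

t0.Δ0 w2=0 w1=0 clk=0 w4=0 w0=0 w5=1 w3=1 w7=1 w6=0
t0.Δ1 w2=0 w1=0 clk=1 w4=0 w0=0 w5=1 w3=1 w7=1 w6=0
t0.Δ2 w2=0 w1=0 clk=1 w4=0 w0=0 w5=1 w3=0 w7=1 w6=0
t0.Δ3 w2=0 w1=0 clk=1 w4=0 w0=0 w5=0 w3=0 w7=1 w6=0
t0.Δ4 w2=0 w1=0 clk=1 w4=0 w0=0 w5=0 w3=0 w7=0 w6=0
t1.Δ0 w2=0 w1=0 clk=1 w4=0 w0=0 w5=0 w3=0 w7=0 w6=0
t1.Δ1 w2=0 w1=0 clk=0 w4=0 w0=0 w5=0 w3=0 w7=0 w6=0

4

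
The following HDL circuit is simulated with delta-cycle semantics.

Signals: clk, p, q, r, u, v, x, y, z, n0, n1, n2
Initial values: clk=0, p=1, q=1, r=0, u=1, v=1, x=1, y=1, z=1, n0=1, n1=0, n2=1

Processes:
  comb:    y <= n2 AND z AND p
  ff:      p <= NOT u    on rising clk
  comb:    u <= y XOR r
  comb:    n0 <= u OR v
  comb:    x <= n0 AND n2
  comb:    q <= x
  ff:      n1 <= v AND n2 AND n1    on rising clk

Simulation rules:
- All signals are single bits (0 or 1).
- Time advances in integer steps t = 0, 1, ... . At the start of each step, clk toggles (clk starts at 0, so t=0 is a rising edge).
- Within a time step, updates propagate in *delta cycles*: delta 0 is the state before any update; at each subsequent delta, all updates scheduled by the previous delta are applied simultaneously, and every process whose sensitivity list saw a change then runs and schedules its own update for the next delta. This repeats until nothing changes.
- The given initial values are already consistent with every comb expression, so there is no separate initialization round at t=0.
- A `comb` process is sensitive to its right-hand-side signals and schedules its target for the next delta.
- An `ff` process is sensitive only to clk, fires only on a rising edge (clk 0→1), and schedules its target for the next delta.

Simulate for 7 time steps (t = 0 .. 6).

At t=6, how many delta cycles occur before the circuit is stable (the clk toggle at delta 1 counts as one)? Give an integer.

[bits: r,v,q,n0,y,n1,p,x,n2,z,u,clk]
t=0: Δ0=011110111110 Δ1=011110111111 Δ2=011110011111 Δ3=011100011111 Δ4=011100011101 | 4Δ
t=1: Δ0=011100011101 Δ1=011100011100 | 1Δ
t=2: Δ0=011100011100 Δ1=011100011101 Δ2=011100111101 Δ3=011110111101 Δ4=011110111111 | 4Δ
t=3: Δ0=011110111111 Δ1=011110111110 | 1Δ
t=4: Δ0=011110111110 Δ1=011110111111 Δ2=011110011111 Δ3=011100011111 Δ4=011100011101 | 4Δ
t=5: Δ0=011100011101 Δ1=011100011100 | 1Δ
t=6: Δ0=011100011100 Δ1=011100011101 Δ2=011100111101 Δ3=011110111101 Δ4=011110111111 | 4Δ

4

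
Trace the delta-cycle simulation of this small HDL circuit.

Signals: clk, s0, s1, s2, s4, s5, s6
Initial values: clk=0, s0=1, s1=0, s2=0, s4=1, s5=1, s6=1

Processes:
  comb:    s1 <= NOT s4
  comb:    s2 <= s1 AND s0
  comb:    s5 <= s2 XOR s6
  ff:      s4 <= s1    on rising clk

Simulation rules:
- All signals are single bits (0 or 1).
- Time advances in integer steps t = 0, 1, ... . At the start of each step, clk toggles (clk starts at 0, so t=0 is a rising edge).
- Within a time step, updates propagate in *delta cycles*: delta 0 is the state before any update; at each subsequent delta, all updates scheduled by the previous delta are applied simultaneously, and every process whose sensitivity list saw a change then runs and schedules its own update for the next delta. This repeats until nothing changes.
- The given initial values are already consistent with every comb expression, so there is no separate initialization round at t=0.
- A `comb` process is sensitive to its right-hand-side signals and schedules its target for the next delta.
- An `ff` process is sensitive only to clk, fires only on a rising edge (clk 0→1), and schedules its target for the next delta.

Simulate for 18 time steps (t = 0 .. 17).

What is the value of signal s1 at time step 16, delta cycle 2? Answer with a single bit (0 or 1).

[bits: s6,s4,s2,s1,s0,s5,clk]
t=0: Δ0=1100110 Δ1=1100111 Δ2=1000111 Δ3=1001111 Δ4=1011111 Δ5=1011101 | 5Δ
t=1: Δ0=1011101 Δ1=1011100 | 1Δ
t=2: Δ0=1011100 Δ1=1011101 Δ2=1111101 Δ3=1110101 Δ4=1100101 Δ5=1100111 | 5Δ
t=3: Δ0=1100111 Δ1=1100110 | 1Δ
t=4: Δ0=1100110 Δ1=1100111 Δ2=1000111 Δ3=1001111 Δ4=1011111 Δ5=1011101 | 5Δ
t=5: Δ0=1011101 Δ1=1011100 | 1Δ
t=6: Δ0=1011100 Δ1=1011101 Δ2=1111101 Δ3=1110101 Δ4=1100101 Δ5=1100111 | 5Δ
t=7: Δ0=1100111 Δ1=1100110 | 1Δ
t=8: Δ0=1100110 Δ1=1100111 Δ2=1000111 Δ3=1001111 Δ4=1011111 Δ5=1011101 | 5Δ
t=9: Δ0=1011101 Δ1=1011100 | 1Δ
t=10: Δ0=1011100 Δ1=1011101 Δ2=1111101 Δ3=1110101 Δ4=1100101 Δ5=1100111 | 5Δ
t=11: Δ0=1100111 Δ1=1100110 | 1Δ
t=12: Δ0=1100110 Δ1=1100111 Δ2=1000111 Δ3=1001111 Δ4=1011111 Δ5=1011101 | 5Δ
t=13: Δ0=1011101 Δ1=1011100 | 1Δ
t=14: Δ0=1011100 Δ1=1011101 Δ2=1111101 Δ3=1110101 Δ4=1100101 Δ5=1100111 | 5Δ
t=15: Δ0=1100111 Δ1=1100110 | 1Δ
t=16: Δ0=1100110 Δ1=1100111 Δ2=1000111 Δ3=1001111 Δ4=1011111 Δ5=1011101 | 5Δ
t=17: Δ0=1011101 Δ1=1011100 | 1Δ

0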